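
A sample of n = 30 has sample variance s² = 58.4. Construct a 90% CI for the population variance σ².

df = 29. χ²_{0.05} = 42.557, χ²_{0.95} = 17.708. CI for σ² = ((n-1)s²/χ²_{α/2}, (n-1)s²/χ²_{1-α/2}) = (29·58.4/42.557, 29·58.4/17.708) = (39.8, 95.64)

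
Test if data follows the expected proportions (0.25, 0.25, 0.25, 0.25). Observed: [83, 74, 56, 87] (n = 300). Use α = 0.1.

Expected: [75.0, 75.0, 75.0, 75.0]. χ² = 7.6. df = 3, critical = 6.251. Reject H₀.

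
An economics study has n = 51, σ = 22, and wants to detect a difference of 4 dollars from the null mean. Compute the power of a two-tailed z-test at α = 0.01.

SE = σ/√n = 22/√51 = 3.081. Non-centrality λ = d/SE = 4/3.081 = 1.298. Power ≈ Φ(λ - z_{α/2}) = Φ(1.298 - 2.576) = Φ(-1.278) = 0.101.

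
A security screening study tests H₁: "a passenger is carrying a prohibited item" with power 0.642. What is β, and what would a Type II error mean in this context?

β = 1 - power = 1 - 0.642 = 0.358. A Type II error is failing to reject H₀ when H₀ is false (false negative) — here, failing to conclude that a passenger is carrying a prohibited item when in fact it is true. Consequence: letting a prohibited item through — security breach.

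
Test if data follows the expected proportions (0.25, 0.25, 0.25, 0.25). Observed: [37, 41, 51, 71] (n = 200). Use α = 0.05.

Expected: [50.0, 50.0, 50.0, 50.0]. χ² = 13.84. df = 3, critical = 7.815. Reject H₀.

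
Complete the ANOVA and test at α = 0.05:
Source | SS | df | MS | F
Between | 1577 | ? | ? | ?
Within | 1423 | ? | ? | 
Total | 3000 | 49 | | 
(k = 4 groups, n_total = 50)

df_between = 3, df_within = 46. MS_between = 525.67, MS_within = 30.93. F = 16.993, F_crit ≈ 2.807. Reject H₀.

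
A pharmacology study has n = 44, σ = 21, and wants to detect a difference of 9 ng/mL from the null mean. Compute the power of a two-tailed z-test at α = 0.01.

SE = σ/√n = 21/√44 = 3.166. Non-centrality λ = d/SE = 9/3.166 = 2.843. Power ≈ Φ(λ - z_{α/2}) = Φ(2.843 - 2.576) = Φ(0.267) = 0.605.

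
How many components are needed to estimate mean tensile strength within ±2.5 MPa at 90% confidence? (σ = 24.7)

n = (z*σ/E)² = (1.645×24.7/2.5)² = 264.1 → n = 265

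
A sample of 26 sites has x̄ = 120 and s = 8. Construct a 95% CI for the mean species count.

CI = x̄ ± t*(s/√n) = 120 ± 2.06(8/√26) = (116.77, 123.23)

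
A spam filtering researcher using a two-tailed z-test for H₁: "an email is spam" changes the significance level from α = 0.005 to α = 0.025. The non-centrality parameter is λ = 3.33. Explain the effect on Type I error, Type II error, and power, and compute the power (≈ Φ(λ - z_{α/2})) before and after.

Increasing α from 0.005 to 0.025:
• Type I error rate increases (α is the Type I rate by definition).
• Critical value moves from z_{α/2} = 2.807 to 2.241, so power = Φ(λ - z_{α/2}) goes from Φ(3.33 - 2.807) = 0.7 to Φ(3.33 - 2.241) = 0.862.
• Type II error rate β = 1 - power therefore decreases (0.3 → 0.138).
Appropriate when false negatives are costly — here, a spam email lands in the inbox.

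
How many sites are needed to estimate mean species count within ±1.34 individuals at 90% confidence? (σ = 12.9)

n = (z*σ/E)² = (1.645×12.9/1.34)² = 250.8 → n = 251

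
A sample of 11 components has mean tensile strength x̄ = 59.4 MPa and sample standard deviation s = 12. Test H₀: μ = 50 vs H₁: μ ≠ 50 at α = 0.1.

t = (x̄ - μ₀)/(s/√n) = (59.4 - 50)/(12/√11) = 2.598. df = 10, critical t = ±1.812. Reject H₀.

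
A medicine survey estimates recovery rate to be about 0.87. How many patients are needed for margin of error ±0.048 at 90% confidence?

n = z²p(1-p)/E² = 1.645²×0.87×0.13/0.048² = 132.8 → n = 133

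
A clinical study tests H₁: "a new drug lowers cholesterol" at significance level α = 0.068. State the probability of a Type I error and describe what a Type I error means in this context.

P(Type I error) = α = 0.068. A Type I error is rejecting H₀ when H₀ is actually true (false positive) — here, concluding that a new drug lowers cholesterol when in fact this is not the case. Consequence: approving an ineffective drug — patients take a useless medication and may skip effective alternatives.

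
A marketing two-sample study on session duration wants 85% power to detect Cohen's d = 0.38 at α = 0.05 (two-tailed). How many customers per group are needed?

z_{α/2} = 1.96, z_β = Φ⁻¹(0.85) = 1.036. For small effect (d = 0.38): n per group = 2(z_{α/2} + z_β)²/d² = 2(1.96 + 1.036)²/0.38² = 124.3 → 125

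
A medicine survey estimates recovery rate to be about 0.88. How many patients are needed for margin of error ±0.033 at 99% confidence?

n = z²p(1-p)/E² = 2.576²×0.88×0.12/0.033² = 643.5 → n = 644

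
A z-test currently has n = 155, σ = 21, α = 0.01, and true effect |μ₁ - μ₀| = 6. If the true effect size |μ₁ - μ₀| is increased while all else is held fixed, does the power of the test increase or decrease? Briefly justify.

Power increases: a larger true effect increases the non-centrality λ = |μ₁ - μ₀|/(σ/√n).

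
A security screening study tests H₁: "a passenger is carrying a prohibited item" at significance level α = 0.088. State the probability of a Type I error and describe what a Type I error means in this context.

P(Type I error) = α = 0.088. A Type I error is rejecting H₀ when H₀ is actually true (false positive) — here, concluding that a passenger is carrying a prohibited item when in fact this is not the case. Consequence: detaining an innocent passenger — delay and inconvenience.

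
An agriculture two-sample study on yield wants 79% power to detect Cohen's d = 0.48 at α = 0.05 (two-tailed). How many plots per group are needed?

z_{α/2} = 1.96, z_β = Φ⁻¹(0.79) = 0.806. For small effect (d = 0.48): n per group = 2(z_{α/2} + z_β)²/d² = 2(1.96 + 0.806)²/0.48² = 66.4 → 67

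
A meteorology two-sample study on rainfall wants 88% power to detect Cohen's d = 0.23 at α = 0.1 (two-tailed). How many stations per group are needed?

z_{α/2} = 1.645, z_β = Φ⁻¹(0.88) = 1.175. For small effect (d = 0.23): n per group = 2(z_{α/2} + z_β)²/d² = 2(1.645 + 1.175)²/0.23² = 300.7 → 301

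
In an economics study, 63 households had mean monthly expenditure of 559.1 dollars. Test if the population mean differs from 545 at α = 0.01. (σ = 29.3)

z = (x̄ - μ₀)/(σ/√n) = (559.1 - 545)/(29.3/√63) = 3.82. Critical value: ±2.576. Since |3.82| > 2.576, Reject H₀.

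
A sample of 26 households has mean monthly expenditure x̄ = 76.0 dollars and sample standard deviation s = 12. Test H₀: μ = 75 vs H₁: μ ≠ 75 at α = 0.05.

t = (x̄ - μ₀)/(s/√n) = (76.0 - 75)/(12/√26) = 0.425. df = 25, critical t = ±2.06. Fail to reject H₀.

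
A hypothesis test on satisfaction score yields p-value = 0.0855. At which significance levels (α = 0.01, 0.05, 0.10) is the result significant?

p = 0.0855. Significant at: α = 0.1.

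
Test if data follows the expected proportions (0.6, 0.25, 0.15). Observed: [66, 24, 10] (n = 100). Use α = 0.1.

Expected: [60.0, 25.0, 15.0]. χ² = 2.307. df = 2, critical = 4.605. Fail to reject H₀.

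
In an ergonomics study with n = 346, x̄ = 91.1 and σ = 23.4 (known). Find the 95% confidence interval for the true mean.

CI = x̄ ± z*(σ/√n) = 91.1 ± 1.96(23.4/√346) = 91.1 ± 2.47 = (88.63, 93.57)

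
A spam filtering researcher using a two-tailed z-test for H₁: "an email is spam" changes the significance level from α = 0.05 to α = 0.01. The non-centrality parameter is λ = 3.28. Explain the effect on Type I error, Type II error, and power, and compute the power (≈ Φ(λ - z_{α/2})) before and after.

Decreasing α from 0.05 to 0.01:
• Type I error rate decreases (α is the Type I rate by definition).
• Critical value moves from z_{α/2} = 1.96 to 2.576, so power = Φ(λ - z_{α/2}) goes from Φ(3.28 - 1.96) = 0.907 to Φ(3.28 - 2.576) = 0.759.
• Type II error rate β = 1 - power therefore increases (0.093 → 0.241).
Appropriate when false positives are costly — here, a legitimate email is sent to the spam folder and the user misses it.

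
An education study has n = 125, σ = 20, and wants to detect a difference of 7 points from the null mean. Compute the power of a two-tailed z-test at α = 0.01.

SE = σ/√n = 20/√125 = 1.789. Non-centrality λ = d/SE = 7/1.789 = 3.913. Power ≈ Φ(λ - z_{α/2}) = Φ(3.913 - 2.576) = Φ(1.337) = 0.909.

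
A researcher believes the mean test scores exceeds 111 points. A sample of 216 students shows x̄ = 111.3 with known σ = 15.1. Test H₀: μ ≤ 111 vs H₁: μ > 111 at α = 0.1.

z = 0.292. Critical value: 1.28. Fail to reject H₀.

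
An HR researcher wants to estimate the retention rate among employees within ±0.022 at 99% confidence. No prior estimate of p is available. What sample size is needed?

Conservative approach: use p = 0.5 (maximizes p(1-p) = 0.25). n = z²(0.25)/E² = 2.576²×0.25/0.022² = 3427.6 → n = 3428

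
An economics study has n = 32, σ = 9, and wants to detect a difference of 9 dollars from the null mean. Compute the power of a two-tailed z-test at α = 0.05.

SE = σ/√n = 9/√32 = 1.591. Non-centrality λ = d/SE = 9/1.591 = 5.657. Power ≈ Φ(λ - z_{α/2}) = Φ(5.657 - 1.96) = Φ(3.697) = 1.0.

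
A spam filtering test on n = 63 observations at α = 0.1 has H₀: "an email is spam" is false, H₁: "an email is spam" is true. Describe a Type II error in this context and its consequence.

Type II error: failing to reject H₀ when it is false — concluding that an email is spam is not supported when in fact it is. Consequence: a spam email lands in the inbox.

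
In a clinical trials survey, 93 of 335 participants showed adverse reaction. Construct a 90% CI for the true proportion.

p̂ = 0.278. CI = p̂ ± z*√(p̂(1-p̂)/n) = (0.237, 0.318)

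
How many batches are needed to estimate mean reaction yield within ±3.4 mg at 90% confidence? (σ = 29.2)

n = (z*σ/E)² = (1.645×29.2/3.4)² = 199.6 → n = 200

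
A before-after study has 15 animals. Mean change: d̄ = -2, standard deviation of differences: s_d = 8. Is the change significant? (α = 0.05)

t = d̄/(s_d/√n) = -2/(8/√15) = -0.968. df = 14, critical t = ±2.145. Fail to reject H₀.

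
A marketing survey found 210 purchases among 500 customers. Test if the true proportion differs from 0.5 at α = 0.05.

p̂ = 0.42, p₀ = 0.5. z = (p̂ - p₀)/√(p₀(1-p₀)/n) = -3.578. Critical: ±1.96. Reject H₀.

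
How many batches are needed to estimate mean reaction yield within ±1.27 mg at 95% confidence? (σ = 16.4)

n = (z*σ/E)² = (1.96×16.4/1.27)² = 640.6 → n = 641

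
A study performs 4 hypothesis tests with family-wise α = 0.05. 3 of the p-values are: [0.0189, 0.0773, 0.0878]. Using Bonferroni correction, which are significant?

Bonferroni α = 0.05/4 = 0.0125. None of the given p-values are significant.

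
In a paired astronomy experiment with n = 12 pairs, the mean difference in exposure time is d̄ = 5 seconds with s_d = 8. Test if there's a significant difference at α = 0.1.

t = d̄/(s_d/√n) = 5/(8/√12) = 2.165. df = 11, critical t = ±1.796. Reject H₀.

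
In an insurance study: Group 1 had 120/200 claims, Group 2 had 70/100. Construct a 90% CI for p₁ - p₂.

p̂₁ = 0.6, p̂₂ = 0.7. Difference = -0.1. CI = (-0.194, -0.006)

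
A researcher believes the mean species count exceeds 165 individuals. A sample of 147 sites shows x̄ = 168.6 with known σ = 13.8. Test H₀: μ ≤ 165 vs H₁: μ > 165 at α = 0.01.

z = 3.163. Critical value: 2.33. Reject H₀.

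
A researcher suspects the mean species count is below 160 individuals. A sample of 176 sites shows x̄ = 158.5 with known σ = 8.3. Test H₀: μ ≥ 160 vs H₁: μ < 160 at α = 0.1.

z = -2.398. Critical value: -1.28. Reject H₀.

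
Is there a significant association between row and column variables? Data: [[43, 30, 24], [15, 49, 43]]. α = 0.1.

χ² = 23.04. df = 2, critical = 4.605. Reject H₀. Variables are dependent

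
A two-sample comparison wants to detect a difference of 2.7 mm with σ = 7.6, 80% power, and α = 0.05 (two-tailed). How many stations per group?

n per group = 2(z_α/2 + z_β)²σ²/d² = 2×(1.96 + 0.84)²×7.6²/2.7² = 124.2 → n = 125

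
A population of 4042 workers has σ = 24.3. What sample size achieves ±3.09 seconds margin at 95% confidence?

Without FPC: n₀ = (1.96×24.3/3.09)² = 237.579. With FPC: n = n₀N/(n₀+N-1) = 224.4 → n = 225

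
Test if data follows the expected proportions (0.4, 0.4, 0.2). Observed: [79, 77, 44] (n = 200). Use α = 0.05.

Expected: [80.0, 80.0, 40.0]. χ² = 0.525. df = 2, critical = 5.991. Fail to reject H₀.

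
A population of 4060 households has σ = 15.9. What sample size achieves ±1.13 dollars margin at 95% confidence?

Without FPC: n₀ = (1.96×15.9/1.13)² = 760.588. With FPC: n = n₀N/(n₀+N-1) = 640.7 → n = 641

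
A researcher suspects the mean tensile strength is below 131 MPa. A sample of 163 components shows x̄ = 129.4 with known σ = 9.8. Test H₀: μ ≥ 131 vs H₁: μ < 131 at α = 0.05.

z = -2.084. Critical value: -1.645. Reject H₀.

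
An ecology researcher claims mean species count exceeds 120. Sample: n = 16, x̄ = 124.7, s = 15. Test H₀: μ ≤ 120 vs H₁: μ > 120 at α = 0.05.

t = (124.7 - 120)/(15/√16) = 1.253, df = 15. Critical t = 1.753. Fail to reject H₀.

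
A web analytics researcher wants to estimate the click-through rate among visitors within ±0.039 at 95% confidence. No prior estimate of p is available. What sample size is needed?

Conservative approach: use p = 0.5 (maximizes p(1-p) = 0.25). n = z²(0.25)/E² = 1.96²×0.25/0.039² = 631.4 → n = 632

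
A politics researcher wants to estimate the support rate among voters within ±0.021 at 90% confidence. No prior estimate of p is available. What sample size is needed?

Conservative approach: use p = 0.5 (maximizes p(1-p) = 0.25). n = z²(0.25)/E² = 1.645²×0.25/0.021² = 1534.03 → n = 1535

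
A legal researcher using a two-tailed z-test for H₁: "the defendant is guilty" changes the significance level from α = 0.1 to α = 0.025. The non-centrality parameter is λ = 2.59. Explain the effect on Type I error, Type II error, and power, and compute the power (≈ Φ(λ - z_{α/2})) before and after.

Decreasing α from 0.1 to 0.025:
• Type I error rate decreases (α is the Type I rate by definition).
• Critical value moves from z_{α/2} = 1.645 to 2.241, so power = Φ(λ - z_{α/2}) goes from Φ(2.59 - 1.645) = 0.828 to Φ(2.59 - 2.241) = 0.636.
• Type II error rate β = 1 - power therefore increases (0.172 → 0.364).
Appropriate when false positives are costly — here, convicting an innocent person.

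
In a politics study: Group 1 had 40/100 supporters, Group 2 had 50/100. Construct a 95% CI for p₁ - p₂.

p̂₁ = 0.4, p̂₂ = 0.5. Difference = -0.1. CI = (-0.237, 0.037)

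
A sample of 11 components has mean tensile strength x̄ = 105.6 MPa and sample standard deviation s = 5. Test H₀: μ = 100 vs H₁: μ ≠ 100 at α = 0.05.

t = (x̄ - μ₀)/(s/√n) = (105.6 - 100)/(5/√11) = 3.715. df = 10, critical t = ±2.228. Reject H₀.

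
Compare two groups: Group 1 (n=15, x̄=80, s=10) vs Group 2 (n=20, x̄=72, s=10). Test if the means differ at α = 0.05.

Pooled sp = 10.0. t = 2.342, df = 33. Critical t = ±2.035. Reject H₀.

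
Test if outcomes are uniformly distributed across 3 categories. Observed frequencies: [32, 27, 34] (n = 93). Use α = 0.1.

Expected = 31 each. χ² = Σ(O-E)²/E = 0.839. df = 2, critical value = 4.605. Fail to reject H₀.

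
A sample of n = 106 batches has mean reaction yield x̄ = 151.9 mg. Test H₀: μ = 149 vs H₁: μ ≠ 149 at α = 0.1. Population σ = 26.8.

z = (x̄ - μ₀)/(σ/√n) = (151.9 - 149)/(26.8/√106) = 1.114. Critical value: ±1.645. Since |1.114| ≤ 1.645, Fail to reject H₀.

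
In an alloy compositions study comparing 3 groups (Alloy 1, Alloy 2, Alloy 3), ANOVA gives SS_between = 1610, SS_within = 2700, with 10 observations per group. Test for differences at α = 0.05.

df_between = 2, df_within = 27. F = MS_between/MS_within = 805.0/100.0 = 8.05. F_crit ≈ 3.354. Reject H₀. At least one mean differs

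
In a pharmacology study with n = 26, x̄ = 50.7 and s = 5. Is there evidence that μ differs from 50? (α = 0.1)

t = (x̄ - μ₀)/(s/√n) = (50.7 - 50)/(5/√26) = 0.714. df = 25, critical t = ±1.708. Fail to reject H₀.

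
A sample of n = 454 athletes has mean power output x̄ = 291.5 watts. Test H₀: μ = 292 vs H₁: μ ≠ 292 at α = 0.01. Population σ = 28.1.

z = (x̄ - μ₀)/(σ/√n) = (291.5 - 292)/(28.1/√454) = -0.379. Critical value: ±2.576. Since |-0.379| ≤ 2.576, Fail to reject H₀.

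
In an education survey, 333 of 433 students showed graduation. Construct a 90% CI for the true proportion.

p̂ = 0.769. CI = p̂ ± z*√(p̂(1-p̂)/n) = (0.736, 0.802)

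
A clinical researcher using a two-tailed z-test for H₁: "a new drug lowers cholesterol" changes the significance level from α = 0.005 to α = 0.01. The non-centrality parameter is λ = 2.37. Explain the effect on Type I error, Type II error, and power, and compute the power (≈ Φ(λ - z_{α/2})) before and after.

Increasing α from 0.005 to 0.01:
• Type I error rate increases (α is the Type I rate by definition).
• Critical value moves from z_{α/2} = 2.807 to 2.576, so power = Φ(λ - z_{α/2}) goes from Φ(2.37 - 2.807) = 0.331 to Φ(2.37 - 2.576) = 0.418.
• Type II error rate β = 1 - power therefore decreases (0.669 → 0.582).
Appropriate when false negatives are costly — here, shelving an effective drug — patients miss out on a treatment that would have helped.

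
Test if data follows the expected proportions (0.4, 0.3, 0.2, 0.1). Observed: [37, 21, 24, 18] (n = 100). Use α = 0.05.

Expected: [40.0, 30.0, 20.0, 10.0]. χ² = 10.125. df = 3, critical = 7.815. Reject H₀.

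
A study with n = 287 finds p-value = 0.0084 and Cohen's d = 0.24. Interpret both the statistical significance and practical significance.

Statistically significant (p = 0.0084 < 0.05). Cohen's d = 0.24 indicates a small effect size. Both statistical and practical significance should be considered.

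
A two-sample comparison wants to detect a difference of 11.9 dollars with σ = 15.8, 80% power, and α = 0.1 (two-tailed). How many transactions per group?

n per group = 2(z_α/2 + z_β)²σ²/d² = 2×(1.645 + 0.84)²×15.8²/11.9² = 21.8 → n = 22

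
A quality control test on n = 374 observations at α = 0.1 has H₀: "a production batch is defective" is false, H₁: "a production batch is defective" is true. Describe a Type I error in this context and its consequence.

Type I error: rejecting H₀ when it is true — concluding that a production batch is defective when in fact it is not. Consequence: scrapping a good batch — wasted material and cost for no reason.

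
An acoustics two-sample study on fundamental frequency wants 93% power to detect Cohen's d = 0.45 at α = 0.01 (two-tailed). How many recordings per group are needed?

z_{α/2} = 2.576, z_β = Φ⁻¹(0.93) = 1.476. For small effect (d = 0.45): n per group = 2(z_{α/2} + z_β)²/d² = 2(2.576 + 1.476)²/0.45² = 162.2 → 163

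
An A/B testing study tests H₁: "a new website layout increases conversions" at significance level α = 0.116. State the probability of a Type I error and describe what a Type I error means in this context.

P(Type I error) = α = 0.116. A Type I error is rejecting H₀ when H₀ is actually true (false positive) — here, concluding that a new website layout increases conversions when in fact this is not the case. Consequence: rolling out a layout that doesn't actually help — wasted engineering effort.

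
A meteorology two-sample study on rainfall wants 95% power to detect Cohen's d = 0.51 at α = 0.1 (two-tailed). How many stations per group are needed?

z_{α/2} = 1.645, z_β = Φ⁻¹(0.95) = 1.645. For medium effect (d = 0.51): n per group = 2(z_{α/2} + z_β)²/d² = 2(1.645 + 1.645)²/0.51² = 83.2 → 84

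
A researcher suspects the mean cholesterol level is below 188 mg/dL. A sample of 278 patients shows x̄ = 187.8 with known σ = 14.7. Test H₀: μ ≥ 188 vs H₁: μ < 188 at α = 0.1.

z = -0.227. Critical value: -1.28. Fail to reject H₀.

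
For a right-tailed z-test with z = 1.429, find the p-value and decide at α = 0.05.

p = P(Z > 1.429) = 1 - Φ(1.429) ≈ 0.0765. Since p ≥ 0.05, fail to reject H₀ (not significant) at α = 0.05.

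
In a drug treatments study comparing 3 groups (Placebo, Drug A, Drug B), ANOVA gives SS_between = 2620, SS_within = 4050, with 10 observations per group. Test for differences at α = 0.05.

df_between = 2, df_within = 27. F = MS_between/MS_within = 1310.0/150.0 = 8.733. F_crit ≈ 3.354. Reject H₀. At least one mean differs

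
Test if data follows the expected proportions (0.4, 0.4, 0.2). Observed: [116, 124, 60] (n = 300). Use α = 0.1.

Expected: [120.0, 120.0, 60.0]. χ² = 0.267. df = 2, critical = 4.605. Fail to reject H₀.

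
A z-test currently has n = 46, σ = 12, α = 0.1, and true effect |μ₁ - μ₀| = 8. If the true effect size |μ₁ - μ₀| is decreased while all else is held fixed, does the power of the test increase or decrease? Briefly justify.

Power decreases: a smaller true effect decreases the non-centrality λ = |μ₁ - μ₀|/(σ/√n).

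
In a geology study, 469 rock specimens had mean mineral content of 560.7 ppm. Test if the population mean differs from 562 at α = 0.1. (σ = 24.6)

z = (x̄ - μ₀)/(σ/√n) = (560.7 - 562)/(24.6/√469) = -1.144. Critical value: ±1.645. Since |-1.144| ≤ 1.645, Fail to reject H₀.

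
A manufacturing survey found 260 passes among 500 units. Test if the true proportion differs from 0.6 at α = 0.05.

p̂ = 0.52, p₀ = 0.6. z = (p̂ - p₀)/√(p₀(1-p₀)/n) = -3.651. Critical: ±1.96. Reject H₀.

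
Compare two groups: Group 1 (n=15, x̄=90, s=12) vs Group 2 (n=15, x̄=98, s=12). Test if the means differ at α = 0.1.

Pooled sp = 12.0. t = -1.826, df = 28. Critical t = ±1.701. Reject H₀.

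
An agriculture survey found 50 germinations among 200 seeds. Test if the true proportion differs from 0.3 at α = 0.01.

p̂ = 0.25, p₀ = 0.3. z = (p̂ - p₀)/√(p₀(1-p₀)/n) = -1.543. Critical: ±2.576. Fail to reject H₀.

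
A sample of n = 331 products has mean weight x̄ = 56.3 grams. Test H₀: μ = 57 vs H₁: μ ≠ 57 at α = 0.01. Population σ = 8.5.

z = (x̄ - μ₀)/(σ/√n) = (56.3 - 57)/(8.5/√331) = -1.498. Critical value: ±2.576. Since |-1.498| ≤ 2.576, Fail to reject H₀.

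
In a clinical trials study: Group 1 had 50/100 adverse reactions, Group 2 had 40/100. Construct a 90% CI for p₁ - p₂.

p̂₁ = 0.5, p̂₂ = 0.4. Difference = 0.1. CI = (-0.015, 0.215)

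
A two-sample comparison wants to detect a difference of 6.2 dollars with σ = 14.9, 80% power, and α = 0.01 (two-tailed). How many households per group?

n per group = 2(z_α/2 + z_β)²σ²/d² = 2×(2.576 + 0.84)²×14.9²/6.2² = 134.8 → n = 135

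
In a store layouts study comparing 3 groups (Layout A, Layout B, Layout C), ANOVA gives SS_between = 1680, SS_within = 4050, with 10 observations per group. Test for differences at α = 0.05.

df_between = 2, df_within = 27. F = MS_between/MS_within = 840.0/150.0 = 5.6. F_crit ≈ 3.354. Reject H₀. At least one mean differs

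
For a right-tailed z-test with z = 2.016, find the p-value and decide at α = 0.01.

p = P(Z > 2.016) = 1 - Φ(2.016) ≈ 0.0219. Since p ≥ 0.01, fail to reject H₀ (not significant) at α = 0.01.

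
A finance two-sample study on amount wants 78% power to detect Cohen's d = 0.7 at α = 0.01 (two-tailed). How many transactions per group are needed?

z_{α/2} = 2.576, z_β = Φ⁻¹(0.78) = 0.772. For medium effect (d = 0.7): n per group = 2(z_{α/2} + z_β)²/d² = 2(2.576 + 0.772)²/0.7² = 45.8 → 46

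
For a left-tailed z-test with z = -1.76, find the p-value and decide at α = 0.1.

p = P(Z < -1.76) = Φ(-1.76) ≈ 0.0392. Since p < 0.1, reject H₀ (significant) at α = 0.1.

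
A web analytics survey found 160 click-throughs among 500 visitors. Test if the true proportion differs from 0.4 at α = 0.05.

p̂ = 0.32, p₀ = 0.4. z = (p̂ - p₀)/√(p₀(1-p₀)/n) = -3.651. Critical: ±1.96. Reject H₀.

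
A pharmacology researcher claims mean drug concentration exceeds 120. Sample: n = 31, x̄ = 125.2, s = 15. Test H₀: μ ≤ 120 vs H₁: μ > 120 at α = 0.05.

t = (125.2 - 120)/(15/√31) = 1.93, df = 30. Critical t = 1.697. Reject H₀.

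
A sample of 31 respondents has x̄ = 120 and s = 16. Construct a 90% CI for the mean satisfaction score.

CI = x̄ ± t*(s/√n) = 120 ± 1.697(16/√31) = (115.12, 124.88)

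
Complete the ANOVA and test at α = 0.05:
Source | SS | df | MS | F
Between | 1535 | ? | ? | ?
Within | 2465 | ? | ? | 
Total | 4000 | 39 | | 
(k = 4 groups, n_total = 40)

df_between = 3, df_within = 36. MS_between = 511.67, MS_within = 68.47. F = 7.473, F_crit ≈ 2.866. Reject H₀.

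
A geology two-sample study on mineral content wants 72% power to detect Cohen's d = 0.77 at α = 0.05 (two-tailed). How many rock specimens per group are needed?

z_{α/2} = 1.96, z_β = Φ⁻¹(0.72) = 0.583. For medium effect (d = 0.77): n per group = 2(z_{α/2} + z_β)²/d² = 2(1.96 + 0.583)²/0.77² = 21.8 → 22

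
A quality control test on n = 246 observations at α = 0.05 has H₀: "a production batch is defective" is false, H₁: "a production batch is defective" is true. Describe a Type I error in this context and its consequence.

Type I error: rejecting H₀ when it is true — concluding that a production batch is defective when in fact it is not. Consequence: scrapping a good batch — wasted material and cost for no reason.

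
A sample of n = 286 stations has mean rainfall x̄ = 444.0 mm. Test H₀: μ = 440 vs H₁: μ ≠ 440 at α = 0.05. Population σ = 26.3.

z = (x̄ - μ₀)/(σ/√n) = (444.0 - 440)/(26.3/√286) = 2.572. Critical value: ±1.96. Since |2.572| > 1.96, Reject H₀.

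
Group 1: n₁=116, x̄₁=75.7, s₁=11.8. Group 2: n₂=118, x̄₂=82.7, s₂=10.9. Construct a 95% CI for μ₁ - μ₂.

Difference = -7.0. SE = √(11.8²/116 + 10.9²/118) = 1.486. CI = (-9.91, -4.09)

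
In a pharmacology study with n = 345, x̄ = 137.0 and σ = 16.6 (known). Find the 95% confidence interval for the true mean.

CI = x̄ ± z*(σ/√n) = 137.0 ± 1.96(16.6/√345) = 137.0 ± 1.75 = (135.25, 138.75)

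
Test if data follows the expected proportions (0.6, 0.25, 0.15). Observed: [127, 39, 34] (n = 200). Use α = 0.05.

Expected: [120.0, 50.0, 30.0]. χ² = 3.362. df = 2, critical = 5.991. Fail to reject H₀.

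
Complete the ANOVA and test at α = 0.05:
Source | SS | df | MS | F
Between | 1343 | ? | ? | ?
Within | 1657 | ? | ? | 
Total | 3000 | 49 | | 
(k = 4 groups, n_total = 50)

df_between = 3, df_within = 46. MS_between = 447.67, MS_within = 36.02. F = 12.428, F_crit ≈ 2.807. Reject H₀.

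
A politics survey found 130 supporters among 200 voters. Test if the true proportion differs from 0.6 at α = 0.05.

p̂ = 0.65, p₀ = 0.6. z = (p̂ - p₀)/√(p₀(1-p₀)/n) = 1.443. Critical: ±1.96. Fail to reject H₀.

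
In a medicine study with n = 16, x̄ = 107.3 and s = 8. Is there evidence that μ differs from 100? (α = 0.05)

t = (x̄ - μ₀)/(s/√n) = (107.3 - 100)/(8/√16) = 3.65. df = 15, critical t = ±2.131. Reject H₀.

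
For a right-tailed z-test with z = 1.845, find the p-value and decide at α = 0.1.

p = P(Z > 1.845) = 1 - Φ(1.845) ≈ 0.0325. Since p < 0.1, reject H₀ (significant) at α = 0.1.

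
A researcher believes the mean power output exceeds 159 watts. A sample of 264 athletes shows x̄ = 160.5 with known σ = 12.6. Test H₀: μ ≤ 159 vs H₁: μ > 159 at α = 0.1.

z = 1.934. Critical value: 1.28. Reject H₀.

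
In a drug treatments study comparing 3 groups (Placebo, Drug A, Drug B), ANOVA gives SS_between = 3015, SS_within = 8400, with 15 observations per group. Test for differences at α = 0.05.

df_between = 2, df_within = 42. F = MS_between/MS_within = 1507.5/200.0 = 7.537. F_crit ≈ 3.22. Reject H₀. At least one mean differs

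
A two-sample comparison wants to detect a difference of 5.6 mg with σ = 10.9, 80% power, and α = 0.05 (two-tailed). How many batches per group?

n per group = 2(z_α/2 + z_β)²σ²/d² = 2×(1.96 + 0.84)²×10.9²/5.6² = 59.4 → n = 60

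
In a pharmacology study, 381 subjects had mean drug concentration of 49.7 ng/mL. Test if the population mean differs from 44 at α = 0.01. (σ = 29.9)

z = (x̄ - μ₀)/(σ/√n) = (49.7 - 44)/(29.9/√381) = 3.721. Critical value: ±2.576. Since |3.721| > 2.576, Reject H₀.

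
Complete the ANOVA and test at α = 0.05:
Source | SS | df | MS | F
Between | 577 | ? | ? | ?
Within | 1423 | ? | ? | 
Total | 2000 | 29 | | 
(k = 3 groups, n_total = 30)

df_between = 2, df_within = 27. MS_between = 288.5, MS_within = 52.7. F = 5.474, F_crit ≈ 3.354. Reject H₀.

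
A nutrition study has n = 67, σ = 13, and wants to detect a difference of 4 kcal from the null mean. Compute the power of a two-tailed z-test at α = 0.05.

SE = σ/√n = 13/√67 = 1.588. Non-centrality λ = d/SE = 4/1.588 = 2.519. Power ≈ Φ(λ - z_{α/2}) = Φ(2.519 - 1.96) = Φ(0.559) = 0.712.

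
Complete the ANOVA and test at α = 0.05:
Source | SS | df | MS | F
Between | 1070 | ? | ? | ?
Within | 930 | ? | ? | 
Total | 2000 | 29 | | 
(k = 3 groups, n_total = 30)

df_between = 2, df_within = 27. MS_between = 535.0, MS_within = 34.44. F = 15.532, F_crit ≈ 3.354. Reject H₀.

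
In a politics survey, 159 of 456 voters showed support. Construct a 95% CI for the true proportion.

p̂ = 0.349. CI = p̂ ± z*√(p̂(1-p̂)/n) = (0.305, 0.392)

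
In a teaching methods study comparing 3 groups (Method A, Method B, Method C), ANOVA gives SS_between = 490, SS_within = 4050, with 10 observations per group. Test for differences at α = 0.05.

df_between = 2, df_within = 27. F = MS_between/MS_within = 245.0/150.0 = 1.633. F_crit ≈ 3.354. Fail to reject H₀.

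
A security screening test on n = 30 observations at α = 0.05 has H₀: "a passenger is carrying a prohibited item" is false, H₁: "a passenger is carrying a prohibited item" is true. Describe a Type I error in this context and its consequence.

Type I error: rejecting H₀ when it is true — concluding that a passenger is carrying a prohibited item when in fact it is not. Consequence: detaining an innocent passenger — delay and inconvenience.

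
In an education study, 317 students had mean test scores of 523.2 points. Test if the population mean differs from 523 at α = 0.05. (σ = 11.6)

z = (x̄ - μ₀)/(σ/√n) = (523.2 - 523)/(11.6/√317) = 0.307. Critical value: ±1.96. Since |0.307| ≤ 1.96, Fail to reject H₀.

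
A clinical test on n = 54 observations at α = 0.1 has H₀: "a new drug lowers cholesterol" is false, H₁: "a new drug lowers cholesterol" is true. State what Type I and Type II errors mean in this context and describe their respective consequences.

Type I (false positive): concluding that a new drug lowers cholesterol when it is not — approving an ineffective drug — patients take a useless medication and may skip effective alternatives. Type II (false negative): failing to conclude that a new drug lowers cholesterol when it is — shelving an effective drug — patients miss out on a treatment that would have helped. Which is costlier depends on domain priorities and is a judgement call rather than a statistical fact.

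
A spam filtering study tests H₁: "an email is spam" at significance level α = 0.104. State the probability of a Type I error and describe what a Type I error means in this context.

P(Type I error) = α = 0.104. A Type I error is rejecting H₀ when H₀ is actually true (false positive) — here, concluding that an email is spam when in fact this is not the case. Consequence: a legitimate email is sent to the spam folder and the user misses it.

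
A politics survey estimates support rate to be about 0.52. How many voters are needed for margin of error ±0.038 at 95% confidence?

n = z²p(1-p)/E² = 1.96²×0.52×0.48/0.038² = 664.03 → n = 665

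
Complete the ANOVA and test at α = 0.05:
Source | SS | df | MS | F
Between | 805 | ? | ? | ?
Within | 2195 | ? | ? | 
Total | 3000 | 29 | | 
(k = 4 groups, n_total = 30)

df_between = 3, df_within = 26. MS_between = 268.33, MS_within = 84.42. F = 3.178, F_crit ≈ 2.975. Reject H₀.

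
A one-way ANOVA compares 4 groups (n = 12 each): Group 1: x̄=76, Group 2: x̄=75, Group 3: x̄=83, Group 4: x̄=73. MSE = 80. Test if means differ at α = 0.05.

Grand mean = 76.75. SS_between = 681.0, MS_between = 227.0. F = 2.837, F_crit ≈ 2.816. Reject H₀.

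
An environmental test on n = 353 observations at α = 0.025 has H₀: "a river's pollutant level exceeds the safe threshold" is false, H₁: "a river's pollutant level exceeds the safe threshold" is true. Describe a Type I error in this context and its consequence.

Type I error: rejecting H₀ when it is true — concluding that a river's pollutant level exceeds the safe threshold when in fact it is not. Consequence: shutting down a compliant factory unnecessarily.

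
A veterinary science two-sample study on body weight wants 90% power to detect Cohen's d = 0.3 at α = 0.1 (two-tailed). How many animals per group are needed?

z_{α/2} = 1.645, z_β = Φ⁻¹(0.9) = 1.282. For small effect (d = 0.3): n per group = 2(z_{α/2} + z_β)²/d² = 2(1.645 + 1.282)²/0.3² = 190.4 → 191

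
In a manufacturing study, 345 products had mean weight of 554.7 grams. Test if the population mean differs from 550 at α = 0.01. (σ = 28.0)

z = (x̄ - μ₀)/(σ/√n) = (554.7 - 550)/(28.0/√345) = 3.118. Critical value: ±2.576. Since |3.118| > 2.576, Reject H₀.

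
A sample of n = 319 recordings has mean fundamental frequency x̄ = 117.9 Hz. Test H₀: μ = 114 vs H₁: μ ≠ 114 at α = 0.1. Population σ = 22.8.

z = (x̄ - μ₀)/(σ/√n) = (117.9 - 114)/(22.8/√319) = 3.055. Critical value: ±1.645. Since |3.055| > 1.645, Reject H₀.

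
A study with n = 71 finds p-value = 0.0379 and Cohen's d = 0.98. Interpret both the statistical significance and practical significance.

Statistically significant (p = 0.0379 < 0.05). Cohen's d = 0.98 indicates a large effect size. Both statistical and practical significance should be considered.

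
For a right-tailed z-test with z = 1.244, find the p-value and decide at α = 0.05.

p = P(Z > 1.244) = 1 - Φ(1.244) ≈ 0.1067. Since p ≥ 0.05, fail to reject H₀ (not significant) at α = 0.05.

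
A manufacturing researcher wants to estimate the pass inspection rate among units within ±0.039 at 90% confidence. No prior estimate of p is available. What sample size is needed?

Conservative approach: use p = 0.5 (maximizes p(1-p) = 0.25). n = z²(0.25)/E² = 1.645²×0.25/0.039² = 444.8 → n = 445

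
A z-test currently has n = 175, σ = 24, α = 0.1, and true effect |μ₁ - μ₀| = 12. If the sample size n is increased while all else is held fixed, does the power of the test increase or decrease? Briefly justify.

Power increases: a larger n shrinks the standard error σ/√n, moving the sampling distribution under H₁ further from the critical value.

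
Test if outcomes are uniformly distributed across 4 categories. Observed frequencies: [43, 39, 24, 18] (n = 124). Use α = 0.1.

Expected = 31 each. χ² = Σ(O-E)²/E = 13.742. df = 3, critical value = 6.251. Reject H₀.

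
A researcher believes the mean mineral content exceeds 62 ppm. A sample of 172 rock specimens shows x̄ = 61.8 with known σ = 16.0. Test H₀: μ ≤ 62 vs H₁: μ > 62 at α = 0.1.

z = -0.164. Critical value: 1.28. Fail to reject H₀.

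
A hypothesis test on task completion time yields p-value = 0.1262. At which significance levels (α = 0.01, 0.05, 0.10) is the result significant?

p = 0.1262. Not significant at any of the given levels.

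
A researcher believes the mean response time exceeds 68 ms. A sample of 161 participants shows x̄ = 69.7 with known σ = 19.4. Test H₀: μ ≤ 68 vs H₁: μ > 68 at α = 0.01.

z = 1.112. Critical value: 2.33. Fail to reject H₀.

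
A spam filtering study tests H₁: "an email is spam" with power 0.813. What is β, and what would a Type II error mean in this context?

β = 1 - power = 1 - 0.813 = 0.187. A Type II error is failing to reject H₀ when H₀ is false (false negative) — here, failing to conclude that an email is spam when in fact it is true. Consequence: a spam email lands in the inbox.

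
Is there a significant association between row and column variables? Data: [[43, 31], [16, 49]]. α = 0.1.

χ² = 15.89. df = 1, critical = 2.706. Reject H₀. Variables are dependent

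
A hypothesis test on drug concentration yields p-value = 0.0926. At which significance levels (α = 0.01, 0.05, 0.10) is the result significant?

p = 0.0926. Significant at: α = 0.1.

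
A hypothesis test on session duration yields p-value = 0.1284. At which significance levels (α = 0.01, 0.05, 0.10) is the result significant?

p = 0.1284. Not significant at any of the given levels.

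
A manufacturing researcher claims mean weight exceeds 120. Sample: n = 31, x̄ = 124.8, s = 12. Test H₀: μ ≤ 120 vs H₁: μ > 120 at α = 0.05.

t = (124.8 - 120)/(12/√31) = 2.227, df = 30. Critical t = 1.697. Reject H₀.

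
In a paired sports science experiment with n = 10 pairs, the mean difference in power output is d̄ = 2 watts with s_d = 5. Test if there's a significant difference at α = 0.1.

t = d̄/(s_d/√n) = 2/(5/√10) = 1.265. df = 9, critical t = ±1.833. Fail to reject H₀.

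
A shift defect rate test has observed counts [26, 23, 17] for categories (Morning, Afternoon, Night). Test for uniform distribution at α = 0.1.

Expected = 22 each. χ² = Σ(O-E)²/E = 1.909. df = 2, critical value = 4.605. Fail to reject H₀.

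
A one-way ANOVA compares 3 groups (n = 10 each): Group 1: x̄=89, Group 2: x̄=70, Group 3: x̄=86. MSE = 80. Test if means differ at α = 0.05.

Grand mean = 81.67. SS_between = 2086.67, MS_between = 1043.33. F = 13.042, F_crit ≈ 3.354. Reject H₀.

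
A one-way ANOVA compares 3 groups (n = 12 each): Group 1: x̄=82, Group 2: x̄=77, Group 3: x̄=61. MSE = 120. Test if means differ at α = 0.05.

Grand mean = 73.33. SS_between = 2888.0, MS_between = 1444.0. F = 12.033, F_crit ≈ 3.285. Reject H₀.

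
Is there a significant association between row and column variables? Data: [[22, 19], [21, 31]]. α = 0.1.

χ² = 1.625. df = 1, critical = 2.706. Fail to reject H₀. No evidence of dependence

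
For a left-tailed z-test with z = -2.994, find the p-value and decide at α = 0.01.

p = P(Z < -2.994) = Φ(-2.994) ≈ 0.0014. Since p < 0.01, reject H₀ (significant) at α = 0.01.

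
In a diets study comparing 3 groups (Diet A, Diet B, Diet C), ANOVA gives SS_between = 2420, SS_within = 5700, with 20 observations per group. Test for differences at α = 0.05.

df_between = 2, df_within = 57. F = MS_between/MS_within = 1210.0/100.0 = 12.1. F_crit ≈ 3.159. Reject H₀. At least one mean differs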